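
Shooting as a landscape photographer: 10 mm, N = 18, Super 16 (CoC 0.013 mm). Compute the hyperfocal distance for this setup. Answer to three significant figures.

437 mm

Hyperfocal distance H = f²/(N·c) + f = 10²/(18 × 0.013) + 10 = 100/0.234 + 10 ≈ 437.4 mm ≈ 0.437 m.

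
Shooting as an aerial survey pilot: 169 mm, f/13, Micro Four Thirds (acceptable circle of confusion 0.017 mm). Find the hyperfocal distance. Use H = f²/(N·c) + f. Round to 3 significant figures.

Hyperfocal distance H = f²/(N·c) + f = 169²/(13 × 0.017) + 169 = 28561/0.221 + 169 ≈ 129404.3 mm ≈ 129 m.

129 m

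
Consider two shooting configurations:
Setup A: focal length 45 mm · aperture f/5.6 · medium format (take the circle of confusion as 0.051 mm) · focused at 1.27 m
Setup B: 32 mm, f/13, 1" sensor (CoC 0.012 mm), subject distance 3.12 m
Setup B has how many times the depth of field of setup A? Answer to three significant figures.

Setup A: H = 45²/(5.6×0.051) + 45 ≈ 7135.3 mm; DoF = Df − Dn = 1535.24 − 1082.91 ≈ 452.33 mm.
Setup B: H = 32²/(13×0.012) + 32 ≈ 6596.1 mm; DoF = Df − Dn = 5891.7 − 2121.8 ≈ 3769.9 mm.
Ratio = 3769.9 / 452.33 ≈ 8.33.

8.33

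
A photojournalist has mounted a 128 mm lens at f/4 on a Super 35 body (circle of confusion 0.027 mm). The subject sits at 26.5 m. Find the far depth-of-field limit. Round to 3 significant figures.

Hyperfocal distance H = f²/(N·c) + f = 128²/(4 × 0.027) + 128 = 16384/0.108 + 128 ≈ 151831.7 mm ≈ 151.8 m.
Far limit Df = s·(H − f)/(H − s) = 26500 × (151831.7 − 128) / (151831.7 − 26500) = 26500 × 151703.7 / 125331.7 ≈ 32076 mm ≈ 32.1 m.

32.1 m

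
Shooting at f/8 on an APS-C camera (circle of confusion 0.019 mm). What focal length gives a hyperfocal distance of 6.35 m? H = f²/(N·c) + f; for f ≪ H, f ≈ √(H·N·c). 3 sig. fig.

From H = f²/(N·c) + f, with f ≪ H: f ≈ √(H·N·c) = √(6350 × 8 × 0.019) = √965.20 ≈ 31.07 mm.
Exact: f² + N·c·f − N·c·H = 0 ⇒ f = (−N·c + √((N·c)² + 4·N·c·H))/2 = (−0.152 + √3860.8)/2 ≈ 30.992 mm ≈ 31.0 mm.

31.0 mm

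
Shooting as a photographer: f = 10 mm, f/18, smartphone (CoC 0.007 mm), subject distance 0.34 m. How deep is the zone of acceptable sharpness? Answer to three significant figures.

Hyperfocal distance H = f²/(N·c) + f = 10²/(18 × 0.007) + 10 = 100/0.126 + 10 ≈ 803.7 mm ≈ 0.804 m.
Near limit Dn = s·(H − f)/(H + s − 2f) = 340 × (803.7 − 10) / (803.7 + 340 − 2 × 10) = 340 × 793.7 / 1123.7 ≈ 240.15 mm.
Far limit Df = s·(H − f)/(H − s) = 340 × (803.7 − 10) / (803.7 − 340) = 340 × 793.7 / 463.7 ≈ 581.99 mm.
Depth of field = Df − Dn = 581.99 − 240.15 ≈ 341.84 mm.

342 mm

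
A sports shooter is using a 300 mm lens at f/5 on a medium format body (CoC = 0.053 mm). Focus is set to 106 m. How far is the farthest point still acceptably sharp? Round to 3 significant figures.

154 m

Hyperfocal distance H = f²/(N·c) + f = 300²/(5 × 0.053) + 300 = 90000/0.265 + 300 ≈ 339922.6 mm ≈ 339.9 m.
Far limit Df = s·(H − f)/(H − s) = 106000 × (339922.6 − 300) / (339922.6 − 106000) = 106000 × 339622.6 / 233922.6 ≈ 153897 mm ≈ 154 m.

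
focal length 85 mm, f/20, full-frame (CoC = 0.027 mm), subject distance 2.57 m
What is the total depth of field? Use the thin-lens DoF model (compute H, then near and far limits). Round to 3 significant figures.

Hyperfocal distance H = f²/(N·c) + f = 85²/(20 × 0.027) + 85 = 7225/0.54 + 85 ≈ 13464.6 mm ≈ 13.46 m.
Near limit Dn = s·(H − f)/(H + s − 2f) = 2570 × (13464.6 − 85) / (13464.6 + 2570 − 2 × 85) = 2570 × 13379.6 / 15864.6 ≈ 2167.44 mm.
Far limit Df = s·(H − f)/(H − s) = 2570 × (13464.6 − 85) / (13464.6 − 2570) = 2570 × 13379.6 / 10894.6 ≈ 3156.20 mm.
Depth of field = Df − Dn = 3156.20 − 2167.44 ≈ 988.76 mm ≈ 0.989 m.

0.989 m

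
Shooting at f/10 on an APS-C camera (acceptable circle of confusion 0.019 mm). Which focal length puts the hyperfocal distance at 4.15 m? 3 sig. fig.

28.0 mm

From H = f²/(N·c) + f, with f ≪ H: f ≈ √(H·N·c) = √(4150 × 10 × 0.019) = √788.50 ≈ 28.08 mm.
Exact: f² + N·c·f − N·c·H = 0 ⇒ f = (−N·c + √((N·c)² + 4·N·c·H))/2 = (−0.19 + √3154.0)/2 ≈ 27.985 mm ≈ 28.0 mm.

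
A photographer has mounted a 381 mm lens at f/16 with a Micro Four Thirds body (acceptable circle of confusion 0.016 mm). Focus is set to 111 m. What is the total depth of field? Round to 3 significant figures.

Hyperfocal distance H = f²/(N·c) + f = 381²/(16 × 0.016) + 381 = 145161/0.256 + 381 ≈ 567416.2 mm ≈ 567.4 m.
Near limit Dn = s·(H − f)/(H + s − 2f) = 111000 × (567416.2 − 381) / (567416.2 + 111000 − 2 × 381) = 111000 × 567035.2 / 677654.2 ≈ 92881 mm.
Far limit Df = s·(H − f)/(H − s) = 111000 × (567416.2 − 381) / (567416.2 − 111000) = 111000 × 567035.2 / 456416.2 ≈ 137902 mm.
Depth of field = Df − Dn = 137902 − 92881 ≈ 45021 mm ≈ 45.0 m.

45.0 m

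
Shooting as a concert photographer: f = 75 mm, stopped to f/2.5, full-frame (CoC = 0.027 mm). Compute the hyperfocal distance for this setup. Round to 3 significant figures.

83.4 m

Hyperfocal distance H = f²/(N·c) + f = 75²/(2.5 × 0.027) + 75 = 5625/0.0675 + 75 ≈ 83408.3 mm ≈ 83.4 m.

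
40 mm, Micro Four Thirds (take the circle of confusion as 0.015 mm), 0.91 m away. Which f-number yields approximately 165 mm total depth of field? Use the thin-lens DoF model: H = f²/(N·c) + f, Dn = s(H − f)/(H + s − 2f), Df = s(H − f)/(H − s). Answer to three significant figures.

f/11

Write h = H − f = f²/(N·c). The thin-lens limits are Dn = s·h/(h + (s−f)) and Df = s·h/(h − (s−f)), so DoF = Df − Dn = 2·s·(s−f)·h / (h² − (s−f)²).
That is a quadratic in h: DoF·h² − 2·s·(s−f)·h − DoF·(s−f)² = 0 ⇒ h = (s−f)·(s + √(s² + DoF²)) / DoF = 870 × (910 + √(910² + 165²)) / 165 = 870 × (910 + 924.838) / 165 ≈ 9674.6 mm.
Then N = f²/(c·h) = 40² / (0.015 × 9674.6) = 1600 / 145.12 ≈ 11.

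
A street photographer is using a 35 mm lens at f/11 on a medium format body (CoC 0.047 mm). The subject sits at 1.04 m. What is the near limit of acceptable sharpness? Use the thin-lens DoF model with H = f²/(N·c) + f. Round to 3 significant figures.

0.730 m

Hyperfocal distance H = f²/(N·c) + f = 35²/(11 × 0.047) + 35 = 1225/0.517 + 35 ≈ 2404.4 mm ≈ 2.404 m.
Near limit Dn = s·(H − f)/(H + s − 2f) = 1040 × (2404.4 − 35) / (2404.4 + 1040 − 2 × 35) = 1040 × 2369.4 / 3374.4 ≈ 730.26 mm ≈ 0.730 m.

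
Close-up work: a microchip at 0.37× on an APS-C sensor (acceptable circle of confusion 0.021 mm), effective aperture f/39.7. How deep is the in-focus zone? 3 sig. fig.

At magnification m, DoF ≈ 2·N_eff·c/m² = 2 × 39.7 × 0.021 / 0.37² = 1.667 / 0.1369 ≈ 12.2 mm.

12.2 mm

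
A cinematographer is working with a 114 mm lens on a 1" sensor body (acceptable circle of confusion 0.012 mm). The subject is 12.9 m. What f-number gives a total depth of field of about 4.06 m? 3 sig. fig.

Write h = H − f = f²/(N·c). The thin-lens limits are Dn = s·h/(h + (s−f)) and Df = s·h/(h − (s−f)), so DoF = Df − Dn = 2·s·(s−f)·h / (h² − (s−f)²).
That is a quadratic in h: DoF·h² − 2·s·(s−f)·h − DoF·(s−f)² = 0 ⇒ h = (s−f)·(s + √(s² + DoF²)) / DoF = 12786 × (12900 + √(12900² + 4060²)) / 4060 = 12786 × (12900 + 13523.8) / 4060 ≈ 83215 mm.
Then N = f²/(c·h) = 114² / (0.012 × 83215) = 12996 / 998.59 ≈ 13.

f/13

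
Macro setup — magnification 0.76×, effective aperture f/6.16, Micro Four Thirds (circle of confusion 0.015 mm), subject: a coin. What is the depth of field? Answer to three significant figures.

At magnification m, DoF ≈ 2·N_eff·c/m² = 2 × 6.16 × 0.015 / 0.76² = 0.1848 / 0.5776 ≈ 0.32 mm.

0.320 mm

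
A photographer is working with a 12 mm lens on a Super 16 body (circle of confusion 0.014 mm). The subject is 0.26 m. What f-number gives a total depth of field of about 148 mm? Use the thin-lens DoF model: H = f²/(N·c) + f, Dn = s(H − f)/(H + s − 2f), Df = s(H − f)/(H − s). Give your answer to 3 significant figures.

Write h = H − f = f²/(N·c). The thin-lens limits are Dn = s·h/(h + (s−f)) and Df = s·h/(h − (s−f)), so DoF = Df − Dn = 2·s·(s−f)·h / (h² − (s−f)²).
That is a quadratic in h: DoF·h² − 2·s·(s−f)·h − DoF·(s−f)² = 0 ⇒ h = (s−f)·(s + √(s² + DoF²)) / DoF = 248 × (260 + √(260² + 148²)) / 148 = 248 × (260 + 299.172) / 148 ≈ 936.99 mm.
Then N = f²/(c·h) = 12² / (0.014 × 936.99) = 144 / 13.118 ≈ 11.

f/11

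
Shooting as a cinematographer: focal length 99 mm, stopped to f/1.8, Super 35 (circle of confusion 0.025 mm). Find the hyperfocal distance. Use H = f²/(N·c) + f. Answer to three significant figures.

218 m

Hyperfocal distance H = f²/(N·c) + f = 99²/(1.8 × 0.025) + 99 = 9801/0.045 + 99 ≈ 217899.0 mm ≈ 218 m.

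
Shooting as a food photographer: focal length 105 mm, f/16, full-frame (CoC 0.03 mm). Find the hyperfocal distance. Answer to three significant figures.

Hyperfocal distance H = f²/(N·c) + f = 105²/(16 × 0.03) + 105 = 11025/0.48 + 105 ≈ 23073.8 mm ≈ 23.1 m.

23.1 m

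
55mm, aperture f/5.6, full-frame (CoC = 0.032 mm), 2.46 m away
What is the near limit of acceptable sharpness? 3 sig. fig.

2.15 m

Hyperfocal distance H = f²/(N·c) + f = 55²/(5.6 × 0.032) + 55 = 3025/0.1792 + 55 ≈ 16935.6 mm ≈ 16.94 m.
Near limit Dn = s·(H − f)/(H + s − 2f) = 2460 × (16935.6 − 55) / (16935.6 + 2460 − 2 × 55) = 2460 × 16880.6 / 19285.6 ≈ 2153.2 mm ≈ 2.15 m.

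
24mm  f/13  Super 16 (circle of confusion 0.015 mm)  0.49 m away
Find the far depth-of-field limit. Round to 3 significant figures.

Hyperfocal distance H = f²/(N·c) + f = 24²/(13 × 0.015) + 24 = 576/0.195 + 24 ≈ 2977.8 mm ≈ 2.978 m.
Far limit Df = s·(H − f)/(H − s) = 490 × (2977.8 − 24) / (2977.8 − 490) = 490 × 2953.8 / 2487.8 ≈ 581.78 mm ≈ 0.582 m.

0.582 m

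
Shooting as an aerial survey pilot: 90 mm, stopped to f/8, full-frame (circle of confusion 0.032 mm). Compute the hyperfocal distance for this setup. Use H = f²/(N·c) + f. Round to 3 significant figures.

31.7 m

Hyperfocal distance H = f²/(N·c) + f = 90²/(8 × 0.032) + 90 = 8100/0.256 + 90 ≈ 31730.6 mm ≈ 31.7 m.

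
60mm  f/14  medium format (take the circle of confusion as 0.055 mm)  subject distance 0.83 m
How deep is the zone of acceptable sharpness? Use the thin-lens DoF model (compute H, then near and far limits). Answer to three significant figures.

281 mm

Hyperfocal distance H = f²/(N·c) + f = 60²/(14 × 0.055) + 60 = 3600/0.77 + 60 ≈ 4735.3 mm ≈ 4.735 m.
Near limit Dn = s·(H − f)/(H + s − 2f) = 830 × (4735.3 − 60) / (4735.3 + 830 − 2 × 60) = 830 × 4675.3 / 5445.3 ≈ 712.63 mm.
Far limit Df = s·(H − f)/(H − s) = 830 × (4735.3 − 60) / (4735.3 − 830) = 830 × 4675.3 / 3905.3 ≈ 993.65 mm.
Depth of field = Df − Dn = 993.65 − 712.63 ≈ 281.02 mm.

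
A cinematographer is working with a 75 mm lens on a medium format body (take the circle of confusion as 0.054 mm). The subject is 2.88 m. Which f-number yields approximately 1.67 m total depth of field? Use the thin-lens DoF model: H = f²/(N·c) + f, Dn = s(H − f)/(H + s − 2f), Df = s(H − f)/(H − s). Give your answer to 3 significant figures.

Write h = H − f = f²/(N·c). The thin-lens limits are Dn = s·h/(h + (s−f)) and Df = s·h/(h − (s−f)), so DoF = Df − Dn = 2·s·(s−f)·h / (h² − (s−f)²).
That is a quadratic in h: DoF·h² − 2·s·(s−f)·h − DoF·(s−f)² = 0 ⇒ h = (s−f)·(s + √(s² + DoF²)) / DoF = 2805 × (2880 + √(2880² + 1670²)) / 1670 = 2805 × (2880 + 3329.16) / 1670 ≈ 10429 mm.
Then N = f²/(c·h) = 75² / (0.054 × 10429) = 5625 / 563.17 ≈ 9.99.

f/9.99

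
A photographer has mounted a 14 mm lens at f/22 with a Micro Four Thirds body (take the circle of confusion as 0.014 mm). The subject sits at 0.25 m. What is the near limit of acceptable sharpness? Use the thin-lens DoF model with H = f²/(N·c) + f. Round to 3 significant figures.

Hyperfocal distance H = f²/(N·c) + f = 14²/(22 × 0.014) + 14 = 196/0.308 + 14 ≈ 650.4 mm ≈ 0.650 m.
Near limit Dn = s·(H − f)/(H + s − 2f) = 250 × (650.4 − 14) / (650.4 + 250 − 2 × 14) = 250 × 636.4 / 872.4 ≈ 182.37 mm.

182 mm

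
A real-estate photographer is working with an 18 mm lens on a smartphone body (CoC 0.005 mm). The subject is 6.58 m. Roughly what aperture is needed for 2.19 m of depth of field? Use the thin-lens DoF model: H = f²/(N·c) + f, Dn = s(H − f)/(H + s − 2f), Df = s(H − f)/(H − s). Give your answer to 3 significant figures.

f/1.60

Write h = H − f = f²/(N·c). The thin-lens limits are Dn = s·h/(h + (s−f)) and Df = s·h/(h − (s−f)), so DoF = Df − Dn = 2·s·(s−f)·h / (h² − (s−f)²).
That is a quadratic in h: DoF·h² − 2·s·(s−f)·h − DoF·(s−f)² = 0 ⇒ h = (s−f)·(s + √(s² + DoF²)) / DoF = 6562 × (6580 + √(6580² + 2190²)) / 2190 = 6562 × (6580 + 6934.88) / 2190 ≈ 40495 mm.
Then N = f²/(c·h) = 18² / (0.005 × 40495) = 324 / 202.48 ≈ 1.60.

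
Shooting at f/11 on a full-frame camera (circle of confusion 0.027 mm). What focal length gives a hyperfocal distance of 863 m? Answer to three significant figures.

From H = f²/(N·c) + f, with f ≪ H: f ≈ √(H·N·c) = √(863000 × 11 × 0.027) = √256311 ≈ 506.3 mm.
The +f correction barely moves this — solving exactly, f² + N·c·f − N·c·H = 0 ⇒ f = (−N·c + √((N·c)² + 4·N·c·H))/2 = (−0.297 + √1025244)/2 ≈ 506.12 mm, so f ≈ 506 mm.

506 mm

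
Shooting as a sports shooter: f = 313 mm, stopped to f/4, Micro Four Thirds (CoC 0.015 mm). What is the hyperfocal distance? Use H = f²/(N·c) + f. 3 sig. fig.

1630 m

Hyperfocal distance H = f²/(N·c) + f = 313²/(4 × 0.015) + 313 = 97969/0.06 + 313 ≈ 1633129.7 mm ≈ 1630 m.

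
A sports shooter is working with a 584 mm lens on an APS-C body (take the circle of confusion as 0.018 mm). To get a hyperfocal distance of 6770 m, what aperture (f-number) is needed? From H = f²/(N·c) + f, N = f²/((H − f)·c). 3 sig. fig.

Rearrange H = f²/(N·c) + f for N: N = f² / ((H − f)·c).
N = 584² / ((6770000 − 584) × 0.018) = 341056 / 121849 ≈ 2.80.

f/2.80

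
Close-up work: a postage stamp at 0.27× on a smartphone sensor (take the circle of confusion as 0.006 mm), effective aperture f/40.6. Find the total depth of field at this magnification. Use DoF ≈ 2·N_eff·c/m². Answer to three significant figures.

6.68 mm

At magnification m, DoF ≈ 2·N_eff·c/m² = 2 × 40.6 × 0.006 / 0.27² = 0.4872 / 0.0729 ≈ 6.68 mm.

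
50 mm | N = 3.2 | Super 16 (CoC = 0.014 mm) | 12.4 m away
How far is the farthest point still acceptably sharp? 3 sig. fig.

15.9 m

Hyperfocal distance H = f²/(N·c) + f = 50²/(3.2 × 0.014) + 50 = 2500/0.0448 + 50 ≈ 55853.6 mm ≈ 55.85 m.
Far limit Df = s·(H − f)/(H − s) = 12400 × (55853.6 − 50) / (55853.6 − 12400) = 12400 × 55803.6 / 43453.6 ≈ 15924 mm ≈ 15.9 m.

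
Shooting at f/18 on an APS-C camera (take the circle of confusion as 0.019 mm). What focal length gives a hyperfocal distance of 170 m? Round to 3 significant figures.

From H = f²/(N·c) + f, with f ≪ H: f ≈ √(H·N·c) = √(170000 × 18 × 0.019) = √58140 ≈ 241.1 mm.
The +f correction barely moves this — solving exactly, f² + N·c·f − N·c·H = 0 ⇒ f = (−N·c + √((N·c)² + 4·N·c·H))/2 = (−0.342 + √232560)/2 ≈ 240.95 mm, so f ≈ 241 mm.

241 mm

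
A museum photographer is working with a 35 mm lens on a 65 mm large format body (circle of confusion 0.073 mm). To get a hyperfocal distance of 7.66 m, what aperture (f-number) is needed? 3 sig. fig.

f/2.20

Rearrange H = f²/(N·c) + f for N: N = f² / ((H − f)·c).
N = 35² / ((7660 − 35) × 0.073) = 1225 / 556.6 ≈ 2.20.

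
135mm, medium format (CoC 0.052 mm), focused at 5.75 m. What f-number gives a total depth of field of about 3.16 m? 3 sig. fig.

f/16

Write h = H − f = f²/(N·c). The thin-lens limits are Dn = s·h/(h + (s−f)) and Df = s·h/(h − (s−f)), so DoF = Df − Dn = 2·s·(s−f)·h / (h² − (s−f)²).
That is a quadratic in h: DoF·h² − 2·s·(s−f)·h − DoF·(s−f)² = 0 ⇒ h = (s−f)·(s + √(s² + DoF²)) / DoF = 5615 × (5750 + √(5750² + 3160²)) / 3160 = 5615 × (5750 + 6561.11) / 3160 ≈ 21876 mm.
Then N = f²/(c·h) = 135² / (0.052 × 21876) = 18225 / 1137.5 ≈ 16.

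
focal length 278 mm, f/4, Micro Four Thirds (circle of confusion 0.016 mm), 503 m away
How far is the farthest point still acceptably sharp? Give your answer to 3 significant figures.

862 m

Hyperfocal distance H = f²/(N·c) + f = 278²/(4 × 0.016) + 278 = 77284/0.064 + 278 ≈ 1207840.5 mm ≈ 1208 m.
Far limit Df = s·(H − f)/(H − s) = 503000 × (1207840.5 − 278) / (1207840.5 − 503000) = 503000 × 1207562.5 / 704840.5 ≈ 861761 mm ≈ 862 m.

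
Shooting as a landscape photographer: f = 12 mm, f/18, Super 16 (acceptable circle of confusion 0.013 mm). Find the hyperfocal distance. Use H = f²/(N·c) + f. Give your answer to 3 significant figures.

Hyperfocal distance H = f²/(N·c) + f = 12²/(18 × 0.013) + 12 = 144/0.234 + 12 ≈ 627.4 mm ≈ 0.627 m.

0.627 m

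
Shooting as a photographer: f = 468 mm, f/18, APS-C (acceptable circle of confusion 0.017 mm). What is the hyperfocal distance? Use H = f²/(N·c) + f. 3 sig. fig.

Hyperfocal distance H = f²/(N·c) + f = 468²/(18 × 0.017) + 468 = 219024/0.306 + 468 ≈ 716232.7 mm ≈ 716 m.

716 m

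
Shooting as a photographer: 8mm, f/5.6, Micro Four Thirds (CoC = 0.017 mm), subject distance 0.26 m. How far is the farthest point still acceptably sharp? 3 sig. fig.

416 mm

Hyperfocal distance H = f²/(N·c) + f = 8²/(5.6 × 0.017) + 8 = 64/0.0952 + 8 ≈ 680.3 mm ≈ 0.680 m.
Far limit Df = s·(H − f)/(H − s) = 260 × (680.3 − 8) / (680.3 − 260) = 260 × 672.3 / 420.3 ≈ 415.90 mm.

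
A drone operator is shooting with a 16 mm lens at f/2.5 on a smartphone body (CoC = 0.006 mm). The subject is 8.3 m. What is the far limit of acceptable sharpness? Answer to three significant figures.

Hyperfocal distance H = f²/(N·c) + f = 16²/(2.5 × 0.006) + 16 = 256/0.015 + 16 ≈ 17082.7 mm ≈ 17.08 m.
Far limit Df = s·(H − f)/(H − s) = 8300 × (17082.7 − 16) / (17082.7 − 8300) = 8300 × 17066.7 / 8782.7 ≈ 16129 mm ≈ 16.1 m.

16.1 m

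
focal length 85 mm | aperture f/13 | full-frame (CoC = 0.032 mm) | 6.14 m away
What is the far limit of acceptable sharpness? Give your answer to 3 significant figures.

Hyperfocal distance H = f²/(N·c) + f = 85²/(13 × 0.032) + 85 = 7225/0.416 + 85 ≈ 17452.8 mm ≈ 17.45 m.
Far limit Df = s·(H − f)/(H − s) = 6140 × (17452.8 − 85) / (17452.8 − 6140) = 6140 × 17367.8 / 11312.8 ≈ 9426.3 mm ≈ 9.43 m.

9.43 m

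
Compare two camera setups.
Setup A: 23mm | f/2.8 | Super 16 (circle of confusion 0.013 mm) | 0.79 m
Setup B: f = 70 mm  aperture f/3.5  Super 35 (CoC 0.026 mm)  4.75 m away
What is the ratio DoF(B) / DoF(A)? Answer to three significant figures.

9.95

Setup A: H = 23²/(2.8×0.013) + 23 ≈ 14556.0 mm; DoF = Df − Dn = 834.017 − 750.397 ≈ 83.620 mm.
Setup B: H = 70²/(3.5×0.026) + 70 ≈ 53916.2 mm; DoF = Df − Dn = 5202.14 − 4370.17 ≈ 831.97 mm.
Ratio = 831.97 / 83.620 ≈ 9.95.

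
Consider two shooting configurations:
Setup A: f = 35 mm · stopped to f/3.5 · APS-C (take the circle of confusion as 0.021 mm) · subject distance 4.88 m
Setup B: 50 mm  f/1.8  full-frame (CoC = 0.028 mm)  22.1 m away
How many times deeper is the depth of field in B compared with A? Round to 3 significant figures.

Setup A: H = 35²/(3.5×0.021) + 35 ≈ 16701.7 mm; DoF = Df − Dn = 6880.0 − 3780.9 ≈ 3099.1 mm.
Setup B: H = 50²/(1.8×0.028) + 50 ≈ 49653.2 mm; DoF = Df − Dn = 39786 − 15299 ≈ 24487 mm.
Ratio = 24487 / 3099.1 ≈ 7.90.

7.90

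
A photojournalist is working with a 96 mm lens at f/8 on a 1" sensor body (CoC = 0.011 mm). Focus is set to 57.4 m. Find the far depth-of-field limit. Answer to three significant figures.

Hyperfocal distance H = f²/(N·c) + f = 96²/(8 × 0.011) + 96 = 9216/0.088 + 96 ≈ 104823.3 mm ≈ 104.8 m.
Far limit Df = s·(H − f)/(H − s) = 57400 × (104823.3 − 96) / (104823.3 − 57400) = 57400 × 104727.3 / 47423.3 ≈ 126759 mm ≈ 127 m.

127 m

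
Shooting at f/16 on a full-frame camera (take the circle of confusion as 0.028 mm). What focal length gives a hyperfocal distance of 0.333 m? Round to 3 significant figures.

From H = f²/(N·c) + f, with f ≪ H: f ≈ √(H·N·c) = √(333 × 16 × 0.028) = √149.18 ≈ 12.21 mm.
Exact: f² + N·c·f − N·c·H = 0 ⇒ f = (−N·c + √((N·c)² + 4·N·c·H))/2 = (−0.448 + √596.94)/2 ≈ 11.992 mm ≈ 12.0 mm.

12.0 mm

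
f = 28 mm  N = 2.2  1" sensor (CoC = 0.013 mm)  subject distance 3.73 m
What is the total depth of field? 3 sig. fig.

Hyperfocal distance H = f²/(N·c) + f = 28²/(2.2 × 0.013) + 28 = 784/0.0286 + 28 ≈ 27440.6 mm ≈ 27.44 m.
Near limit Dn = s·(H − f)/(H + s − 2f) = 3730 × (27440.6 − 28) / (27440.6 + 3730 − 2 × 28) = 3730 × 27412.6 / 31114.6 ≈ 3286.2 mm.
Far limit Df = s·(H − f)/(H − s) = 3730 × (27440.6 − 28) / (27440.6 − 3730) = 3730 × 27412.6 / 23710.6 ≈ 4312.4 mm.
Depth of field = Df − Dn = 4312.4 − 3286.2 ≈ 1026.2 mm ≈ 1.03 m.

1.03 m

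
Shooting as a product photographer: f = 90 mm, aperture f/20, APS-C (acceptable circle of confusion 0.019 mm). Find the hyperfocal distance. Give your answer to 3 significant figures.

Hyperfocal distance H = f²/(N·c) + f = 90²/(20 × 0.019) + 90 = 8100/0.38 + 90 ≈ 21405.8 mm ≈ 21.4 m.

21.4 m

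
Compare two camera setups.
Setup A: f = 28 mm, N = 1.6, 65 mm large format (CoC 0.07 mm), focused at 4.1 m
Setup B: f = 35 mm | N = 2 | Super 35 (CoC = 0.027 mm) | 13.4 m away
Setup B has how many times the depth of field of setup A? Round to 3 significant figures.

3.35

Setup A: H = 28²/(1.6×0.07) + 28 ≈ 7028.0 mm; DoF = Df − Dn = 9801.9 − 2592.1 ≈ 7209.8 mm.
Setup B: H = 35²/(2×0.027) + 35 ≈ 22720.2 mm; DoF = Df − Dn = 32615 − 8432 ≈ 24183 mm.
Ratio = 24183 / 7209.8 ≈ 3.35.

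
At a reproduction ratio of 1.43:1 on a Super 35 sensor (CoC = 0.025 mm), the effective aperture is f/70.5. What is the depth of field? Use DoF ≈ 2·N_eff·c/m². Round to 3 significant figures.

At magnification m, DoF ≈ 2·N_eff·c/m² = 2 × 70.5 × 0.025 / 1.43² = 3.525 / 2.045 ≈ 1.72 mm.

1.72 mm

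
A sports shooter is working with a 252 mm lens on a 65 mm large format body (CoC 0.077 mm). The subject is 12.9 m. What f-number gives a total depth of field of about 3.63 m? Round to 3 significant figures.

Write h = H − f = f²/(N·c). The thin-lens limits are Dn = s·h/(h + (s−f)) and Df = s·h/(h − (s−f)), so DoF = Df − Dn = 2·s·(s−f)·h / (h² − (s−f)²).
That is a quadratic in h: DoF·h² − 2·s·(s−f)·h − DoF·(s−f)² = 0 ⇒ h = (s−f)·(s + √(s² + DoF²)) / DoF = 12648 × (12900 + √(12900² + 3630²)) / 3630 = 12648 × (12900 + 13401.0) / 3630 ≈ 91641 mm.
Then N = f²/(c·h) = 252² / (0.077 × 91641) = 63504 / 7056.3 ≈ 9.

f/9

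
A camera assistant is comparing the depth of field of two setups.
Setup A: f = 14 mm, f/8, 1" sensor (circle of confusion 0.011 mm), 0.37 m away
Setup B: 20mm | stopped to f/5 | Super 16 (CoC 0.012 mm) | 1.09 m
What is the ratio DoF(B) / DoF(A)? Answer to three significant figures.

2.96

Setup A: H = 14²/(8×0.011) + 14 ≈ 2241.3 mm; DoF = Df − Dn = 440.39 − 319.01 ≈ 121.38 mm.
Setup B: H = 20²/(5×0.012) + 20 ≈ 6686.7 mm; DoF = Df − Dn = 1298.39 − 939.25 ≈ 359.14 mm.
Ratio = 359.14 / 121.38 ≈ 2.96.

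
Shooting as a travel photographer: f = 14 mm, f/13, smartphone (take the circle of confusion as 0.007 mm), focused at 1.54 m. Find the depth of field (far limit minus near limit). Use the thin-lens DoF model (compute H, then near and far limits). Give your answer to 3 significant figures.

4.38 m

Hyperfocal distance H = f²/(N·c) + f = 14²/(13 × 0.007) + 14 = 196/0.091 + 14 ≈ 2167.8 mm ≈ 2.168 m.
Near limit Dn = s·(H − f)/(H + s − 2f) = 1540 × (2167.8 − 14) / (2167.8 + 1540 − 2 × 14) = 1540 × 2153.8 / 3679.8 ≈ 901.4 mm.
Far limit Df = s·(H − f)/(H − s) = 1540 × (2167.8 − 14) / (2167.8 − 1540) = 1540 × 2153.8 / 627.8 ≈ 5283.0 mm.
Depth of field = Df − Dn = 5283.0 − 901.4 ≈ 4381.6 mm ≈ 4.38 m.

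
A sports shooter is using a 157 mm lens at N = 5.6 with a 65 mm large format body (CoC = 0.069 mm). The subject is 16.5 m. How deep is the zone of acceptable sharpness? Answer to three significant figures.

9.05 m

Hyperfocal distance H = f²/(N·c) + f = 157²/(5.6 × 0.069) + 157 = 24649/0.3864 + 157 ≈ 63948.4 mm ≈ 63.95 m.
Near limit Dn = s·(H − f)/(H + s − 2f) = 16500 × (63948.4 − 157) / (63948.4 + 16500 − 2 × 157) = 16500 × 63791.4 / 80134.4 ≈ 13134.9 mm.
Far limit Df = s·(H − f)/(H − s) = 16500 × (63948.4 − 157) / (63948.4 − 16500) = 16500 × 63791.4 / 47448.4 ≈ 22183.2 mm.
Depth of field = Df − Dn = 22183.2 − 13134.9 ≈ 9048.3 mm ≈ 9.05 m.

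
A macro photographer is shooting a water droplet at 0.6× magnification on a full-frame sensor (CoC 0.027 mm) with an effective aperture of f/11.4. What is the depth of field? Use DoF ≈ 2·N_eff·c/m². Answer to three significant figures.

1.71 mm

At magnification m, DoF ≈ 2·N_eff·c/m² = 2 × 11.4 × 0.027 / 0.6² = 0.6156 / 0.36 ≈ 1.71 mm.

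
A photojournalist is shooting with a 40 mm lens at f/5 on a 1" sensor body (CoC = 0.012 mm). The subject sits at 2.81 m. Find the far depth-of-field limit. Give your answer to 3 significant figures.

3.14 m

Hyperfocal distance H = f²/(N·c) + f = 40²/(5 × 0.012) + 40 = 1600/0.06 + 40 ≈ 26706.7 mm ≈ 26.71 m.
Far limit Df = s·(H − f)/(H − s) = 2810 × (26706.7 − 40) / (26706.7 − 2810) = 2810 × 26666.7 / 23896.7 ≈ 3135.7 mm ≈ 3.14 m.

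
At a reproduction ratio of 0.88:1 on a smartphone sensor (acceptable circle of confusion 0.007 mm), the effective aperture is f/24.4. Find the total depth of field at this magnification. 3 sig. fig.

At magnification m, DoF ≈ 2·N_eff·c/m² = 2 × 24.4 × 0.007 / 0.88² = 0.3416 / 0.7744 ≈ 0.441 mm.

0.441 mm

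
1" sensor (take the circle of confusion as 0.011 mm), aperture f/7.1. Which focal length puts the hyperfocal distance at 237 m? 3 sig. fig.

136 mm

From H = f²/(N·c) + f, with f ≪ H: f ≈ √(H·N·c) = √(237000 × 7.1 × 0.011) = √18510 ≈ 136.1 mm.
The +f correction barely moves this — solving exactly, f² + N·c·f − N·c·H = 0 ⇒ f = (−N·c + √((N·c)² + 4·N·c·H))/2 = (−0.0781 + √74039)/2 ≈ 136.01 mm, so f ≈ 136 mm.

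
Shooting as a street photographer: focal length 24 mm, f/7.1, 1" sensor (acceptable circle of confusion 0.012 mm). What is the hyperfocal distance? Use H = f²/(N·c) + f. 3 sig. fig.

6.78 m

Hyperfocal distance H = f²/(N·c) + f = 24²/(7.1 × 0.012) + 24 = 576/0.0852 + 24 ≈ 6784.6 mm ≈ 6.78 m.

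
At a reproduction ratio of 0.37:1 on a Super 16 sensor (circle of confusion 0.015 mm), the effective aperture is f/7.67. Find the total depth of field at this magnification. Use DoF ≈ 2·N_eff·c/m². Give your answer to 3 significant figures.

At magnification m, DoF ≈ 2·N_eff·c/m² = 2 × 7.67 × 0.015 / 0.37² = 0.2301 / 0.1369 ≈ 1.68 mm.

1.68 mm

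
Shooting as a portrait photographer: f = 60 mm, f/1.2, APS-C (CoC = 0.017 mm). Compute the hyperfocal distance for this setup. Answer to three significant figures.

177 m

Hyperfocal distance H = f²/(N·c) + f = 60²/(1.2 × 0.017) + 60 = 3600/0.0204 + 60 ≈ 176530.6 mm ≈ 177 m.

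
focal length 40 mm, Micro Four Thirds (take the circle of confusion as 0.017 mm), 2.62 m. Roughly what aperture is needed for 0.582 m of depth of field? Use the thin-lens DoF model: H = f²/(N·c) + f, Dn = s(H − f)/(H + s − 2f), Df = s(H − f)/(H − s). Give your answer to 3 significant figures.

f/4

Write h = H − f = f²/(N·c). The thin-lens limits are Dn = s·h/(h + (s−f)) and Df = s·h/(h − (s−f)), so DoF = Df − Dn = 2·s·(s−f)·h / (h² − (s−f)²).
That is a quadratic in h: DoF·h² − 2·s·(s−f)·h − DoF·(s−f)² = 0 ⇒ h = (s−f)·(s + √(s² + DoF²)) / DoF = 2580 × (2620 + √(2620² + 582²)) / 582 = 2580 × (2620 + 2683.86) / 582 ≈ 23512 mm.
Then N = f²/(c·h) = 40² / (0.017 × 23512) = 1600 / 399.70 ≈ 4.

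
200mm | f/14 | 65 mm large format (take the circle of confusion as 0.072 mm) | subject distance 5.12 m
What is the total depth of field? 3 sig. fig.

1.29 m

Hyperfocal distance H = f²/(N·c) + f = 200²/(14 × 0.072) + 200 = 40000/1.008 + 200 ≈ 39882.5 mm ≈ 39.88 m.
Near limit Dn = s·(H − f)/(H + s − 2f) = 5120 × (39882.5 − 200) / (39882.5 + 5120 − 2 × 200) = 5120 × 39682.5 / 44602.5 ≈ 4555.2 mm.
Far limit Df = s·(H − f)/(H − s) = 5120 × (39882.5 − 200) / (39882.5 − 5120) = 5120 × 39682.5 / 34762.5 ≈ 5844.6 mm.
Depth of field = Df − Dn = 5844.6 − 4555.2 ≈ 1289.4 mm ≈ 1.29 m.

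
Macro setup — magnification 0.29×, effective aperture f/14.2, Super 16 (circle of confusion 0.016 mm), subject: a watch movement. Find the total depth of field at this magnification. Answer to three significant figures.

5.40 mm

At magnification m, DoF ≈ 2·N_eff·c/m² = 2 × 14.2 × 0.016 / 0.29² = 0.4544 / 0.0841 ≈ 5.4 mm.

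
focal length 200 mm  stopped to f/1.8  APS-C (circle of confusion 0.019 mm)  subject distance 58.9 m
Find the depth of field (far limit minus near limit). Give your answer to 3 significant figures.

Hyperfocal distance H = f²/(N·c) + f = 200²/(1.8 × 0.019) + 200 = 40000/0.0342 + 200 ≈ 1169790.6 mm ≈ 1170 m.
Near limit Dn = s·(H − f)/(H + s − 2f) = 58900 × (1169790.6 − 200) / (1169790.6 + 58900 − 2 × 200) = 58900 × 1169590.6 / 1228290.6 ≈ 56085.2 mm.
Far limit Df = s·(H − f)/(H − s) = 58900 × (1169790.6 − 200) / (1169790.6 − 58900) = 58900 × 1169590.6 / 1110890.6 ≈ 62012.3 mm.
Depth of field = Df − Dn = 62012.3 − 56085.2 ≈ 5927.1 mm ≈ 5.93 m.

5.93 m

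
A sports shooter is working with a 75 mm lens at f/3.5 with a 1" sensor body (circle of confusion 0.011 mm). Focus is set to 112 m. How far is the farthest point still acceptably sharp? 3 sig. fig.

479 m

Hyperfocal distance H = f²/(N·c) + f = 75²/(3.5 × 0.011) + 75 = 5625/0.0385 + 75 ≈ 146178.9 mm ≈ 146.2 m.
Far limit Df = s·(H − f)/(H − s) = 112000 × (146178.9 − 75) / (146178.9 − 112000) = 112000 × 146103.9 / 34178.9 ≈ 478764 mm ≈ 479 m.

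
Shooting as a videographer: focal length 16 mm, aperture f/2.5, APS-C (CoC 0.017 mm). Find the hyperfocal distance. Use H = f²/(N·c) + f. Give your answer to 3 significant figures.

Hyperfocal distance H = f²/(N·c) + f = 16²/(2.5 × 0.017) + 16 = 256/0.0425 + 16 ≈ 6039.5 mm ≈ 6.04 m.

6.04 m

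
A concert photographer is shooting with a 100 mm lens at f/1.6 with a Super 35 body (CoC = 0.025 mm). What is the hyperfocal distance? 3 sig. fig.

Hyperfocal distance H = f²/(N·c) + f = 100²/(1.6 × 0.025) + 100 = 10000/0.04 + 100 ≈ 250100.0 mm ≈ 250 m.

250 m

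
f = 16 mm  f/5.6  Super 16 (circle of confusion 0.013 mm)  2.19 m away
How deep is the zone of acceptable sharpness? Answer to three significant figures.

4.38 m

Hyperfocal distance H = f²/(N·c) + f = 16²/(5.6 × 0.013) + 16 = 256/0.0728 + 16 ≈ 3532.5 mm ≈ 3.532 m.
Near limit Dn = s·(H − f)/(H + s − 2f) = 2190 × (3532.5 − 16) / (3532.5 + 2190 − 2 × 16) = 2190 × 3516.5 / 5690.5 ≈ 1353.3 mm.
Far limit Df = s·(H − f)/(H − s) = 2190 × (3532.5 − 16) / (3532.5 − 2190) = 2190 × 3516.5 / 1342.5 ≈ 5736.5 mm.
Depth of field = Df − Dn = 5736.5 − 1353.3 ≈ 4383.2 mm ≈ 4.38 m.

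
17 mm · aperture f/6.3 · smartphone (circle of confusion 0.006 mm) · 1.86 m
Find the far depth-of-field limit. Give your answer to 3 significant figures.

2.45 m

Hyperfocal distance H = f²/(N·c) + f = 17²/(6.3 × 0.006) + 17 = 289/0.0378 + 17 ≈ 7662.5 mm ≈ 7.663 m.
Far limit Df = s·(H − f)/(H − s) = 1860 × (7662.5 − 17) / (7662.5 − 1860) = 1860 × 7645.5 / 5802.5 ≈ 2450.8 mm ≈ 2.45 m.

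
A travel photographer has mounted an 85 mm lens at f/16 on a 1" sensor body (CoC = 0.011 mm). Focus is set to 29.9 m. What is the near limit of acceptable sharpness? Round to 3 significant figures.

Hyperfocal distance H = f²/(N·c) + f = 85²/(16 × 0.011) + 85 = 7225/0.176 + 85 ≈ 41136.1 mm ≈ 41.14 m.
Near limit Dn = s·(H − f)/(H + s − 2f) = 29900 × (41136.1 − 85) / (41136.1 + 29900 − 2 × 85) = 29900 × 41051.1 / 70866.1 ≈ 17320 mm ≈ 17.3 m.

17.3 m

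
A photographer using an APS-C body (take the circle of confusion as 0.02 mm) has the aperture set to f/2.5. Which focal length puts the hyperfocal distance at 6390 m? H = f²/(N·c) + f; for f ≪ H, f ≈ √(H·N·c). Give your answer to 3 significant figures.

From H = f²/(N·c) + f, with f ≪ H: f ≈ √(H·N·c) = √(6390000 × 2.5 × 0.02) = √319500 ≈ 565.2 mm.
The +f correction barely moves this — solving exactly, f² + N·c·f − N·c·H = 0 ⇒ f = (−N·c + √((N·c)² + 4·N·c·H))/2 = (−0.05 + √1278000)/2 ≈ 565.22 mm, so f ≈ 565 mm.

565 mm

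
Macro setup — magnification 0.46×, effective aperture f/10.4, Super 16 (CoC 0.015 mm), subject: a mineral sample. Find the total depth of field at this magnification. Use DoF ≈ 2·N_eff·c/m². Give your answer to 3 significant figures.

At magnification m, DoF ≈ 2·N_eff·c/m² = 2 × 10.4 × 0.015 / 0.46² = 0.312 / 0.2116 ≈ 1.47 mm.

1.47 mm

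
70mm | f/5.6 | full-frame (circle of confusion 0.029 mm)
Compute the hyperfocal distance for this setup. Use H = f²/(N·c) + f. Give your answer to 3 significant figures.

Hyperfocal distance H = f²/(N·c) + f = 70²/(5.6 × 0.029) + 70 = 4900/0.1624 + 70 ≈ 30242.4 mm ≈ 30.2 m.

30.2 m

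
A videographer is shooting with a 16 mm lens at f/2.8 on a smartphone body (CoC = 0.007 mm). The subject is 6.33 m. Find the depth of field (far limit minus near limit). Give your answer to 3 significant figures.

7.99 m

Hyperfocal distance H = f²/(N·c) + f = 16²/(2.8 × 0.007) + 16 = 256/0.0196 + 16 ≈ 13077.2 mm ≈ 13.08 m.
Near limit Dn = s·(H − f)/(H + s − 2f) = 6330 × (13077.2 − 16) / (13077.2 + 6330 − 2 × 16) = 6330 × 13061.2 / 19375.2 ≈ 4267.2 mm.
Far limit Df = s·(H − f)/(H − s) = 6330 × (13077.2 − 16) / (13077.2 − 6330) = 6330 × 13061.2 / 6747.2 ≈ 12253.6 mm.
Depth of field = Df − Dn = 12253.6 − 4267.2 ≈ 7986.4 mm ≈ 7.99 m.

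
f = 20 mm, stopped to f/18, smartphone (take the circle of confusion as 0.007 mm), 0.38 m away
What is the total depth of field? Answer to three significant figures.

Hyperfocal distance H = f²/(N·c) + f = 20²/(18 × 0.007) + 20 = 400/0.126 + 20 ≈ 3194.6 mm ≈ 3.195 m.
Near limit Dn = s·(H − f)/(H + s − 2f) = 380 × (3194.6 − 20) / (3194.6 + 380 − 2 × 20) = 380 × 3174.6 / 3534.6 ≈ 341.297 mm.
Far limit Df = s·(H − f)/(H − s) = 380 × (3194.6 − 20) / (3194.6 − 380) = 380 × 3174.6 / 2814.6 ≈ 428.604 mm.
Depth of field = Df − Dn = 428.604 − 341.297 ≈ 87.307 mm.

87.3 mm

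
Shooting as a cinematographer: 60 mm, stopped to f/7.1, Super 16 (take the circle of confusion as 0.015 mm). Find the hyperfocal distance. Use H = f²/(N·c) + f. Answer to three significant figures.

Hyperfocal distance H = f²/(N·c) + f = 60²/(7.1 × 0.015) + 60 = 3600/0.1065 + 60 ≈ 33862.8 mm ≈ 33.9 m.

33.9 m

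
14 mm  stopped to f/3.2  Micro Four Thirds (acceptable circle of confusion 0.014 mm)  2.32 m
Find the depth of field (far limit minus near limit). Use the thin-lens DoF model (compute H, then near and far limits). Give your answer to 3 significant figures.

3.39 m

Hyperfocal distance H = f²/(N·c) + f = 14²/(3.2 × 0.014) + 14 = 196/0.0448 + 14 ≈ 4389.0 mm ≈ 4.389 m.
Near limit Dn = s·(H − f)/(H + s − 2f) = 2320 × (4389.0 − 14) / (4389.0 + 2320 − 2 × 14) = 2320 × 4375.0 / 6681.0 ≈ 1519.2 mm.
Far limit Df = s·(H − f)/(H − s) = 2320 × (4389.0 − 14) / (4389.0 − 2320) = 2320 × 4375.0 / 2069.0 ≈ 4905.8 mm.
Depth of field = Df − Dn = 4905.8 − 1519.2 ≈ 3386.6 mm ≈ 3.39 m.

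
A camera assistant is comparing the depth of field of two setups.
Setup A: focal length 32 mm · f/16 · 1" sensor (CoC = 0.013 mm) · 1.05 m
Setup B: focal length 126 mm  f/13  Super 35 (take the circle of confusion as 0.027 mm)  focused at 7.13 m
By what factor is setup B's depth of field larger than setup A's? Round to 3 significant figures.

4.99

Setup A: H = 32²/(16×0.013) + 32 ≈ 4955.1 mm; DoF = Df − Dn = 1323.72 − 870.08 ≈ 453.64 mm.
Setup B: H = 126²/(13×0.027) + 126 ≈ 45356.8 mm; DoF = Df − Dn = 8436.4 − 6174.0 ≈ 2262.4 mm.
Ratio = 2262.4 / 453.64 ≈ 4.99.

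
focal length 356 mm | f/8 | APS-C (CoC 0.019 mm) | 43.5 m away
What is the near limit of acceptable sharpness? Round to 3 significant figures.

Hyperfocal distance H = f²/(N·c) + f = 356²/(8 × 0.019) + 356 = 126736/0.152 + 356 ≈ 834145.5 mm ≈ 834.1 m.
Near limit Dn = s·(H − f)/(H + s − 2f) = 43500 × (834145.5 − 356) / (834145.5 + 43500 − 2 × 356) = 43500 × 833789.5 / 876933.5 ≈ 41360 mm ≈ 41.4 m.

41.4 m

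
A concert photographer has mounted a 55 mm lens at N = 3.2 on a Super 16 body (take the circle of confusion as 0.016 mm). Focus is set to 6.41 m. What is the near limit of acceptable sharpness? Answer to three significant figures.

5.79 m

Hyperfocal distance H = f²/(N·c) + f = 55²/(3.2 × 0.016) + 55 = 3025/0.0512 + 55 ≈ 59137.0 mm ≈ 59.14 m.
Near limit Dn = s·(H − f)/(H + s − 2f) = 6410 × (59137.0 − 55) / (59137.0 + 6410 − 2 × 55) = 6410 × 59082.0 / 65437.0 ≈ 5787.5 mm ≈ 5.79 m.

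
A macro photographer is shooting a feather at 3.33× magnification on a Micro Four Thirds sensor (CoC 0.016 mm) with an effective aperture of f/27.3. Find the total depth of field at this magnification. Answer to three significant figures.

At magnification m, DoF ≈ 2·N_eff·c/m² = 2 × 27.3 × 0.016 / 3.33² = 0.8736 / 11.09 ≈ 0.0788 mm.

0.0788 mm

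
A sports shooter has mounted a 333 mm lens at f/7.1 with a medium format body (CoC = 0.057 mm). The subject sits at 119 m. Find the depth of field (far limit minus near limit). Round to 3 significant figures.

Hyperfocal distance H = f²/(N·c) + f = 333²/(7.1 × 0.057) + 333 = 110889/0.4047 + 333 ≈ 274336.0 mm ≈ 274.3 m.
Near limit Dn = s·(H − f)/(H + s − 2f) = 119000 × (274336.0 − 333) / (274336.0 + 119000 − 2 × 333) = 119000 × 274003.0 / 392670.0 ≈ 83038 mm.
Far limit Df = s·(H − f)/(H − s) = 119000 × (274336.0 − 333) / (274336.0 − 119000) = 119000 × 274003.0 / 155336.0 ≈ 209909 mm.
Depth of field = Df − Dn = 209909 − 83038 ≈ 126871 mm ≈ 127 m.

127 m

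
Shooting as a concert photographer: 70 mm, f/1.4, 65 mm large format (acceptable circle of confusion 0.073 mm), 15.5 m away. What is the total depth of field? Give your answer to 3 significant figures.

Hyperfocal distance H = f²/(N·c) + f = 70²/(1.4 × 0.073) + 70 = 4900/0.1022 + 70 ≈ 48015.2 mm ≈ 48.02 m.
Near limit Dn = s·(H − f)/(H + s − 2f) = 15500 × (48015.2 − 70) / (48015.2 + 15500 − 2 × 70) = 15500 × 47945.2 / 63375.2 ≈ 11726 mm.
Far limit Df = s·(H − f)/(H − s) = 15500 × (48015.2 − 70) / (48015.2 − 15500) = 15500 × 47945.2 / 32515.2 ≈ 22855 mm.
Depth of field = Df − Dn = 22855 − 11726 ≈ 11129 mm ≈ 11.1 m.

11.1 m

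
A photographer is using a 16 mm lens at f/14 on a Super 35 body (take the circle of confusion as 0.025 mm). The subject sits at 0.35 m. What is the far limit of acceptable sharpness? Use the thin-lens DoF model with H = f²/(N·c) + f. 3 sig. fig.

Hyperfocal distance H = f²/(N·c) + f = 16²/(14 × 0.025) + 16 = 256/0.35 + 16 ≈ 747.4 mm ≈ 0.747 m.
Far limit Df = s·(H − f)/(H − s) = 350 × (747.4 − 16) / (747.4 − 350) = 350 × 731.4 / 397.4 ≈ 644.14 mm ≈ 0.644 m.

0.644 m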